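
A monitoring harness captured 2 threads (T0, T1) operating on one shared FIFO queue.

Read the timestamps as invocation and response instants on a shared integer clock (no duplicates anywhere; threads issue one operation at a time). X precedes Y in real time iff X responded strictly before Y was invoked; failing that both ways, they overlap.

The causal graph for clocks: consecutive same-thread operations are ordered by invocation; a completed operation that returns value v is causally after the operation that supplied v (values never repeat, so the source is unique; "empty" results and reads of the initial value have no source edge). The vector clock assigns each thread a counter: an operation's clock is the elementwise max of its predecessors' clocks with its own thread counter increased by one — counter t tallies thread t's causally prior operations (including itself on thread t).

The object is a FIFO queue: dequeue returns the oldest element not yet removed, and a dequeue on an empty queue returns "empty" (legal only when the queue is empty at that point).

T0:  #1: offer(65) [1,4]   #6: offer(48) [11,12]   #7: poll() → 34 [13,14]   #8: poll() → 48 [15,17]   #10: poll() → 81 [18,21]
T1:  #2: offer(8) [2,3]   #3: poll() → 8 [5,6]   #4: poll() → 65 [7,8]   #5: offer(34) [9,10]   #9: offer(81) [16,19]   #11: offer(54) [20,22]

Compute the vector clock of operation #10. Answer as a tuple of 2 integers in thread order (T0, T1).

invoked at 2, #2 has no predecessors; its own T1 bump gives (0, 1)
invoked at 1, #1 has no predecessors; its own T0 bump gives (1, 0)
#3 (invocation 5): componentwise max over VC(#2)=(0, 1), +1 at T1, giving (0, 2)
#6 (invocation 11): componentwise max over VC(#1)=(1, 0), +1 at T0, giving (2, 0)
#4 (invocation 7): componentwise max over VC(#1)=(1, 0), VC(#3)=(0, 2), +1 at T1, giving (1, 3)
#5 (invocation 9): componentwise max over VC(#4)=(1, 3), +1 at T1, giving (1, 4)
#9 (invocation 16): componentwise max over VC(#5)=(1, 4), +1 at T1, giving (1, 5)
#11 (invocation 20): componentwise max over VC(#9)=(1, 5), +1 at T1, giving (1, 6)
#7 (invocation 13): componentwise max over VC(#5)=(1, 4), VC(#6)=(2, 0), +1 at T0, giving (3, 4)
#8 (invocation 15): componentwise max over VC(#6)=(2, 0), VC(#7)=(3, 4), +1 at T0, giving (4, 4)
#10 (invocation 18): componentwise max over VC(#8)=(4, 4), VC(#9)=(1, 5), +1 at T0, giving (5, 5)
target: VC(#10) = (5, 5)

(5, 5)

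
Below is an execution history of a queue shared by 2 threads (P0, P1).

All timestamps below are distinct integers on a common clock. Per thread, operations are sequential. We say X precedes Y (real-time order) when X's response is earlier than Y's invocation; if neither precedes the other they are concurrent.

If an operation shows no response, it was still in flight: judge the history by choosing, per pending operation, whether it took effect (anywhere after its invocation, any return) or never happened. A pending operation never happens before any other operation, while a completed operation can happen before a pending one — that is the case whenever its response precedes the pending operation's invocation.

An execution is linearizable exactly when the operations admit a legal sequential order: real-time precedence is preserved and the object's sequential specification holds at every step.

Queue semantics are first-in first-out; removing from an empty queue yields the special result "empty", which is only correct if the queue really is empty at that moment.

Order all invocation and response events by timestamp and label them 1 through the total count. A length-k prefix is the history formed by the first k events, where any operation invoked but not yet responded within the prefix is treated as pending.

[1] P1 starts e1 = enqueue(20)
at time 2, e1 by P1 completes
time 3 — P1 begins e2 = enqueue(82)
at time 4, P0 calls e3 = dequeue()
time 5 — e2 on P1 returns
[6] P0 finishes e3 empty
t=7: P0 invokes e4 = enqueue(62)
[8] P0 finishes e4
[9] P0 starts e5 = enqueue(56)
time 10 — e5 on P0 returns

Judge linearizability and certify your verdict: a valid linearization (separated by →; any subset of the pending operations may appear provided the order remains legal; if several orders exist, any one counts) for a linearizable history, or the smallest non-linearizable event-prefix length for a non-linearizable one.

not linearizable — minimal violating prefix: 6 events

events 1..5 are fine; event 6 — the response of e3 at time 6 — makes the prefix non-linearizable
real-time-consistent orders of the 3 completed operations: 2 — all fail the queue replay
take e1, e2, e3: step 3 already fails, because e3 dequeue() → empty cannot occur there
take e1, e3, e2: step 2 already fails, because e3 dequeue() → empty cannot occur there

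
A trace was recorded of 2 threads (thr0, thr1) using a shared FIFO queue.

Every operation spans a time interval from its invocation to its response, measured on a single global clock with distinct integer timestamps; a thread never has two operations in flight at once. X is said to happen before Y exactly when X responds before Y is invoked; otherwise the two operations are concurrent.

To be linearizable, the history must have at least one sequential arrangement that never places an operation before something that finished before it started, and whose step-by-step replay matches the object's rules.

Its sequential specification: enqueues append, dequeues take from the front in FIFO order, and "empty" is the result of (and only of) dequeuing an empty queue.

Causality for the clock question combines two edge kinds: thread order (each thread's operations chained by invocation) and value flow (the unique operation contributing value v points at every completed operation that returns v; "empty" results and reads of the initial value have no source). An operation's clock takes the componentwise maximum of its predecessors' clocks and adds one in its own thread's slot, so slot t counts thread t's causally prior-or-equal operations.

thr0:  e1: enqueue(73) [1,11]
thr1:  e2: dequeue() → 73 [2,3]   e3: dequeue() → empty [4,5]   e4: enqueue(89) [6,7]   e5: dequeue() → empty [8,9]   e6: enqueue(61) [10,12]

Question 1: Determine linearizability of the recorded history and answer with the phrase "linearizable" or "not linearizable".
not linearizable

the violation lands at event 9, e5's response at time 9: events 1..8 linearize, events 1..9 do not
one real-time candidate order over the 4 completed operations — the FIFO queue replay rejects it
every completion of the 1 pending operation (e1) was checked; none linearizes
sample order e2, e3, e4, e5 (pending dropped) stalls at step 1 — e2 dequeue() → 73 has no legal effect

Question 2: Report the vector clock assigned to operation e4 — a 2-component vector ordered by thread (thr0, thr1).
(1, 3)

no predecessors for e1 (invoked 1): thr0 increments from zero → (1, 0)
invoked at 2, e2 merges VC(e1)=(1, 0) and bumps thr1's slot → (1, 1)
invoked at 4, e3 merges VC(e2)=(1, 1) and bumps thr1's slot → (1, 2)
invoked at 6, e4 merges VC(e3)=(1, 2) and bumps thr1's slot → (1, 3)
invoked at 8, e5 merges VC(e4)=(1, 3) and bumps thr1's slot → (1, 4)
invoked at 10, e6 merges VC(e5)=(1, 4) and bumps thr1's slot → (1, 5)
target: VC(e4) = (1, 3)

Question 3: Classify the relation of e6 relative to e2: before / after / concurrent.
after

e6 spans [10,12], e2 spans [2,3]
resp(e2)=3 < inv(e6)=10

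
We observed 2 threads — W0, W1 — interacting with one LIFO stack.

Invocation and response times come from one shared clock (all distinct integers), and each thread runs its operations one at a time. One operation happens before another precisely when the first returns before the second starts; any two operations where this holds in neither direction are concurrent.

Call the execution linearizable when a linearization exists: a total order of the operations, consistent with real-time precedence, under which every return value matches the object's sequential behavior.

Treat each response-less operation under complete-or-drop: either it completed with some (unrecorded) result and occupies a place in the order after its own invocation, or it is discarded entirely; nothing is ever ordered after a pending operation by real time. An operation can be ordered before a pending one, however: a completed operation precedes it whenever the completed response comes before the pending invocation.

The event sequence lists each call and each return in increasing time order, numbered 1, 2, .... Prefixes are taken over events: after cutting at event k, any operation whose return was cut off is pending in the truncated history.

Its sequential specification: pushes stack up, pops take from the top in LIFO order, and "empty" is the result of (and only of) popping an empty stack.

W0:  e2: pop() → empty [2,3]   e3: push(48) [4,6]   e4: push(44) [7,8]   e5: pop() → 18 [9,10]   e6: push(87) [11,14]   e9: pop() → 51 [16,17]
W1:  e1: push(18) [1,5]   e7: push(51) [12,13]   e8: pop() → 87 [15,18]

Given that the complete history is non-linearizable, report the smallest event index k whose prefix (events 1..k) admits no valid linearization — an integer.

10

events 1..9 are still linearizable — one witness is e2, e1, e3, e4:
after step 1 (e2 pop() → empty): stack <>
after step 2 (e1 push(18)): stack <18>
after step 3 (e3 push(48)): stack <18,48>
after step 4 (e4 push(44)): stack <18,48,44>
include event 10 — e5 responding at 10 — and every candidate order breaks
for example e1, e2, e3, e4, e5 fails at step 2: e2 pop() → empty is not legal there
for example e2, e1, e3, e4, e5 fails at step 5: e5 pop() → 18 is not legal there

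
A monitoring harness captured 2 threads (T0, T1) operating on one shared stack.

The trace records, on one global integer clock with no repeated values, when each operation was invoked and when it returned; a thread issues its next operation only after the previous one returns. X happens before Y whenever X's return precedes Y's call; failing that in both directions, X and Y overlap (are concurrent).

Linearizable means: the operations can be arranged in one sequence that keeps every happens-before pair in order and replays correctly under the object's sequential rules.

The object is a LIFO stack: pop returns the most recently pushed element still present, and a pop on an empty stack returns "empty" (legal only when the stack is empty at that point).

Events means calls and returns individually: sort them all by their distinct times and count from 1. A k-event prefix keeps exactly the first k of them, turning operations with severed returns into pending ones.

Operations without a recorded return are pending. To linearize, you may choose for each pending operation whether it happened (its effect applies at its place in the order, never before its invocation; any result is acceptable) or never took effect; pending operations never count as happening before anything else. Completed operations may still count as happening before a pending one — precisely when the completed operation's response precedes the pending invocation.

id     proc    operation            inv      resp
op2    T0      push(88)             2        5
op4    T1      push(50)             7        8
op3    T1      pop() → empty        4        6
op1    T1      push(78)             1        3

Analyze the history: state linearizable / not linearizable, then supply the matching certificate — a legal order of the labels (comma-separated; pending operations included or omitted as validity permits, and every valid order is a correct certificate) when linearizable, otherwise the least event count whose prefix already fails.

prefix check: 1..5 passes, 1..6 fails once op3's time-6 response joins
real-time-consistent orders of the 3 completed operations: 3 — all fail the stack replay
one such order, op1, op2, op3, breaks at step 3 where op3 pop() → empty is illegal
one such order, op1, op3, op2, breaks at step 2 where op3 pop() → empty is illegal

not linearizable — minimal violating prefix: 6 events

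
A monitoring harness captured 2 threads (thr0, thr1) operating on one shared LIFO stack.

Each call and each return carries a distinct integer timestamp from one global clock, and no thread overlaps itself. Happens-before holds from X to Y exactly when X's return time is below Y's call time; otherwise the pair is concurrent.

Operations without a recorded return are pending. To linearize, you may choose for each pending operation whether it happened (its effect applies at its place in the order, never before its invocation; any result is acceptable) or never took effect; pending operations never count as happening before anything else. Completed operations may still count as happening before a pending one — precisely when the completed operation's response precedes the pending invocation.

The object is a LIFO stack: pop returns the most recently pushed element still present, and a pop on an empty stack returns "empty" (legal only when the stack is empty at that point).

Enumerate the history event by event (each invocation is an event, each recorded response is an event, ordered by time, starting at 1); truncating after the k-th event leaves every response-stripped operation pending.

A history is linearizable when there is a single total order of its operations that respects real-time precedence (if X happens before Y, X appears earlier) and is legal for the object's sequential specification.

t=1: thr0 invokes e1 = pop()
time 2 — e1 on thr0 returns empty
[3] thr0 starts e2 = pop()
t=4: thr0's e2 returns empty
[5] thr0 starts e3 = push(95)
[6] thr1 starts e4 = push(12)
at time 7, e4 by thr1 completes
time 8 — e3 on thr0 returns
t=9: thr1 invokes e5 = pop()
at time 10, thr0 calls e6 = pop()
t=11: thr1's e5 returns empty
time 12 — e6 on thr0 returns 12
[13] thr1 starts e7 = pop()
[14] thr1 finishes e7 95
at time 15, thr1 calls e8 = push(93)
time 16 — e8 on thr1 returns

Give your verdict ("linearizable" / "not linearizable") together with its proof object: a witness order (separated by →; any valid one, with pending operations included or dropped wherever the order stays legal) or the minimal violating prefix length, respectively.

not linearizable — minimal violating prefix: 11 events

the violation lands at event 11, e5's response at time 11: events 1..10 linearize, events 1..11 do not
5 completed operations, 2 real-time-consistent orders — every LIFO stack replay fails
include/drop combinations of the 1 pending operation (e6) were all tried; none helps
e.g. e1, e2, e3, e4, e5 (pending dropped): illegal at step 5, since e5 pop() → empty cannot apply there
e.g. e1, e2, e4, e3, e5 (pending dropped): illegal at step 5, since e5 pop() → empty cannot apply there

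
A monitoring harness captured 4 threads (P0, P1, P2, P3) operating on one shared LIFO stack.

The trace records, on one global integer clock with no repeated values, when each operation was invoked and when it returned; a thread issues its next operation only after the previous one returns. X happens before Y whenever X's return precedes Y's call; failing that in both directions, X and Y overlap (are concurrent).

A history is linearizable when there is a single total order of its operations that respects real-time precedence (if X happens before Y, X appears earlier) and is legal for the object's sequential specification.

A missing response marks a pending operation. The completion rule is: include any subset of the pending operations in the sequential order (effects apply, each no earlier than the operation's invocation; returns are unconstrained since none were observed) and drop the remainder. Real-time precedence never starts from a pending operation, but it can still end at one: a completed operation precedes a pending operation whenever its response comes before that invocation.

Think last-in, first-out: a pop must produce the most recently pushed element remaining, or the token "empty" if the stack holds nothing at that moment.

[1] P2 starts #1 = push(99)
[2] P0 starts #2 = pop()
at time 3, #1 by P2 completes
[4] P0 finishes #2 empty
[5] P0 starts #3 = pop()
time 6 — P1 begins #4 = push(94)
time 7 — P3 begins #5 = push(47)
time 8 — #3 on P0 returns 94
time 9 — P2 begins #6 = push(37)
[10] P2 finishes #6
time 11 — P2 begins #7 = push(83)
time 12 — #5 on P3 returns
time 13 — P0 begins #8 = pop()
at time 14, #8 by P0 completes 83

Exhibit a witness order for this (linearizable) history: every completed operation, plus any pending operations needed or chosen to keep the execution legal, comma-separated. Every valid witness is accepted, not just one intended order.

#2, #1, #4, #3, #5, #6, #7, #8

1. #2 pop() → empty, leaving stack <>
2. #1 push(99), leaving stack <99>
3. #4 push(94) (pending, included), leaving stack <99,94>
4. #3 pop() → 94, leaving stack <99>
5. #5 push(47), leaving stack <99,47>
6. #6 push(37), leaving stack <99,47,37>
7. #7 push(83) (pending, included), leaving stack <99,47,37,83>
8. #8 pop() → 83, leaving stack <99,47,37>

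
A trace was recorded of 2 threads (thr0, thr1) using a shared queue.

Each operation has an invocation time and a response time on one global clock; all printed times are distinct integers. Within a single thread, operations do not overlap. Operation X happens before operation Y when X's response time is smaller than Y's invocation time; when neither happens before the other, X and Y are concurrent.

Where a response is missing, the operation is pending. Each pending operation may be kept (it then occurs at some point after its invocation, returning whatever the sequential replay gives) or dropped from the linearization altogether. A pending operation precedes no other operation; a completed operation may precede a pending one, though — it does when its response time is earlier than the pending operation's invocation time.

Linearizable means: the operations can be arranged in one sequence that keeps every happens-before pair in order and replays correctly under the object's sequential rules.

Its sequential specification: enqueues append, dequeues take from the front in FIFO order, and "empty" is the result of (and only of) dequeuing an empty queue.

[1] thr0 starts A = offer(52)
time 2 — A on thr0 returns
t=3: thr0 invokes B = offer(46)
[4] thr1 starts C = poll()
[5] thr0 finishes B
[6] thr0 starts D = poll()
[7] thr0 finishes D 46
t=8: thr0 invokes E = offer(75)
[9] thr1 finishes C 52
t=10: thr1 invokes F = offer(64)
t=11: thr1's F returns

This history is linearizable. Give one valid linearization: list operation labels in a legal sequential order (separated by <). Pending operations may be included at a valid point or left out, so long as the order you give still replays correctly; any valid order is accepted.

after step 1 (A offer(52)): queue <52>
after step 2 (B offer(46)): queue <52,46>
after step 3 (C poll() → 52): queue <46>
after step 4 (D poll() → 46): queue <>
after step 5 (E offer(75) (pending, included)): queue <75>
after step 6 (F offer(64)): queue <75,64>

A < B < C < D < E < F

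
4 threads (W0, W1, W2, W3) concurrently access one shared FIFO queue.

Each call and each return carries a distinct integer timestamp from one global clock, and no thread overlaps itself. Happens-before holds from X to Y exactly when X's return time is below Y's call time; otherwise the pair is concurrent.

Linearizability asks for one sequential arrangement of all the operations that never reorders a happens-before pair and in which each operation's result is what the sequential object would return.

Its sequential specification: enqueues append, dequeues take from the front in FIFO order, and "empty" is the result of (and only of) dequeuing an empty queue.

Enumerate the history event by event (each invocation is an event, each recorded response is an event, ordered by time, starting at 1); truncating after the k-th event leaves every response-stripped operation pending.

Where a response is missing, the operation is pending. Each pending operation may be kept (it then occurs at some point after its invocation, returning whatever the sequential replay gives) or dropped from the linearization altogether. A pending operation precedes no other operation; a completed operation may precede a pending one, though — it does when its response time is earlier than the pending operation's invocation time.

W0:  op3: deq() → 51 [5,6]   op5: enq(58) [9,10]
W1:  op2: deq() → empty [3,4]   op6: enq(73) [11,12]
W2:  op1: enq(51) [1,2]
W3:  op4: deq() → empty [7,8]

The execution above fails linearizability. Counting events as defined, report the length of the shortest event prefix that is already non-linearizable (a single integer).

events 1..3 are still linearizable — one witness is op1:
step 1: op1 enq(51) — queue <51>
event 4 — op2's response, time 4 — after it, nothing linearizes
for example op1, op2 fails at step 2: op2 deq() → empty is not legal there

4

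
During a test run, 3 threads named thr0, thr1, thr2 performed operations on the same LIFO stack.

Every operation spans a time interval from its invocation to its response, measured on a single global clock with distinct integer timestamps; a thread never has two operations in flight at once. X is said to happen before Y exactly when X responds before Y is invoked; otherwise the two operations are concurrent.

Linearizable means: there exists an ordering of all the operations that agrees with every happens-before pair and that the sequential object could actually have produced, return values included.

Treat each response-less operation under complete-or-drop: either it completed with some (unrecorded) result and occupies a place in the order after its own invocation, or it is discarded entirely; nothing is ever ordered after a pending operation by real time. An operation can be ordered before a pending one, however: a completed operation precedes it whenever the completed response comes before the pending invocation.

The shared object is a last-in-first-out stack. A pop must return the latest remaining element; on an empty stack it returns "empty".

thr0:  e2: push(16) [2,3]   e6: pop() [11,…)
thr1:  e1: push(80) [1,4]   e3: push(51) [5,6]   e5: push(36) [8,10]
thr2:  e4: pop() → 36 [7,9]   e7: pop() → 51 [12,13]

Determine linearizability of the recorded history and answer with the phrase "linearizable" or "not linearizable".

linearizable

witness order: e1, e2, e3, e5, e4, e7
1. e1 push(80), leaving stack <80>
2. e2 push(16), leaving stack <80,16>
3. e3 push(51), leaving stack <80,16,51>
4. e5 push(36), leaving stack <80,16,51,36>
5. e4 pop() → 36, leaving stack <80,16,51>
6. e7 pop() → 51, leaving stack <80,16>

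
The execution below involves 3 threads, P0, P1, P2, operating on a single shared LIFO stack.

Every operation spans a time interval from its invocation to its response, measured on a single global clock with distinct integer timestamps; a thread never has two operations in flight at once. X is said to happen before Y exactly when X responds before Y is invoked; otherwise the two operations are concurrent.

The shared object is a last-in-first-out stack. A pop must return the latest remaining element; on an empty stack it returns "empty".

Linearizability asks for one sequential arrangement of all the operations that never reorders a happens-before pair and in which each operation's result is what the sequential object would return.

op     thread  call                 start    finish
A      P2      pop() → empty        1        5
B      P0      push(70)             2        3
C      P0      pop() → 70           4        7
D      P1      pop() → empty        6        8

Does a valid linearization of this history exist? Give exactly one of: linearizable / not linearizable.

linearizable

a witness: A, B, C, D
after step 1 (A pop() → empty): stack <>
after step 2 (B push(70)): stack <70>
after step 3 (C pop() → 70): stack <>
after step 4 (D pop() → empty): stack <>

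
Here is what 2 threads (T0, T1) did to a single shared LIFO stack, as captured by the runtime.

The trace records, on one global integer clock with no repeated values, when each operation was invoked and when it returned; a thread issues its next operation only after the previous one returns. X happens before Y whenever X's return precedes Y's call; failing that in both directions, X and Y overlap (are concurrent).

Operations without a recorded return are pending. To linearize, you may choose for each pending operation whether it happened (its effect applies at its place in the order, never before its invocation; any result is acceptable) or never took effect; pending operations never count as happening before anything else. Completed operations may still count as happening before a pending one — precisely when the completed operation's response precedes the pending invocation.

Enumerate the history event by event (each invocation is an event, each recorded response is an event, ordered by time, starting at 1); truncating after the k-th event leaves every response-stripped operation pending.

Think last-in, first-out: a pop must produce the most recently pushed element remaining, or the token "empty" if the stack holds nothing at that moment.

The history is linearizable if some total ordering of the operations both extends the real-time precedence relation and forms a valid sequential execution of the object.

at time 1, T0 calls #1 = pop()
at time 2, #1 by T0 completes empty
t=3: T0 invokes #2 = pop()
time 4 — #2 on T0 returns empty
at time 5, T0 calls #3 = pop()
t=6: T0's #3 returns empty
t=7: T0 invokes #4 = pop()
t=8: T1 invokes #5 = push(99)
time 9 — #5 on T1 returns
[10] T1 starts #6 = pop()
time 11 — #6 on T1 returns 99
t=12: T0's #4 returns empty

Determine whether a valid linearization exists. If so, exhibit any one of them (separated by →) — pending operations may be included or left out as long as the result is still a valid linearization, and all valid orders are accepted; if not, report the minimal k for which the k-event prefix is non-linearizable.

1. #1 pop() → empty, leaving stack <>
2. #2 pop() → empty, leaving stack <>
3. #3 pop() → empty, leaving stack <>
4. #4 pop() → empty, leaving stack <>
5. #5 push(99), leaving stack <99>
6. #6 pop() → 99, leaving stack <>

linearizable — witness: #1 → #2 → #3 → #4 → #5 → #6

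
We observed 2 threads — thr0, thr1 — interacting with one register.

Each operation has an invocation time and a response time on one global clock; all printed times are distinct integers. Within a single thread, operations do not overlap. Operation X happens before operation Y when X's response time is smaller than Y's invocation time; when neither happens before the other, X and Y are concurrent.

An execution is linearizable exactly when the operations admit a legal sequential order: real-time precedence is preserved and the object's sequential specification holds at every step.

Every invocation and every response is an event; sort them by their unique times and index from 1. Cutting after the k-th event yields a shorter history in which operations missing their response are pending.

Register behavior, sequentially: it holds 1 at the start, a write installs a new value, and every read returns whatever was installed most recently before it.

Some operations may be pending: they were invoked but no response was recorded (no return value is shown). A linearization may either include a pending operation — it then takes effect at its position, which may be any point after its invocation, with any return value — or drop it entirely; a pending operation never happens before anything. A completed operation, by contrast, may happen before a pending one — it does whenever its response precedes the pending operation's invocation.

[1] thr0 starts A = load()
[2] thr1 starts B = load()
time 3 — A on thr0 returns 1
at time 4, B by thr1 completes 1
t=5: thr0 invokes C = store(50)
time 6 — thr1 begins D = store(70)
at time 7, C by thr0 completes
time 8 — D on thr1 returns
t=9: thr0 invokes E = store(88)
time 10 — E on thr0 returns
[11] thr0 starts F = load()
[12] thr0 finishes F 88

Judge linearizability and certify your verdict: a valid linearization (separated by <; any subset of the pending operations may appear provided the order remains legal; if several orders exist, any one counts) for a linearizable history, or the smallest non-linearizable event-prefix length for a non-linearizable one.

linearizable — witness: A < B < C < D < E < F

step 1: A load() → 1 — value 1
step 2: B load() → 1 — value 1
step 3: C store(50) — value 50
step 4: D store(70) — value 70
step 5: E store(88) — value 88
step 6: F load() → 88 — value 88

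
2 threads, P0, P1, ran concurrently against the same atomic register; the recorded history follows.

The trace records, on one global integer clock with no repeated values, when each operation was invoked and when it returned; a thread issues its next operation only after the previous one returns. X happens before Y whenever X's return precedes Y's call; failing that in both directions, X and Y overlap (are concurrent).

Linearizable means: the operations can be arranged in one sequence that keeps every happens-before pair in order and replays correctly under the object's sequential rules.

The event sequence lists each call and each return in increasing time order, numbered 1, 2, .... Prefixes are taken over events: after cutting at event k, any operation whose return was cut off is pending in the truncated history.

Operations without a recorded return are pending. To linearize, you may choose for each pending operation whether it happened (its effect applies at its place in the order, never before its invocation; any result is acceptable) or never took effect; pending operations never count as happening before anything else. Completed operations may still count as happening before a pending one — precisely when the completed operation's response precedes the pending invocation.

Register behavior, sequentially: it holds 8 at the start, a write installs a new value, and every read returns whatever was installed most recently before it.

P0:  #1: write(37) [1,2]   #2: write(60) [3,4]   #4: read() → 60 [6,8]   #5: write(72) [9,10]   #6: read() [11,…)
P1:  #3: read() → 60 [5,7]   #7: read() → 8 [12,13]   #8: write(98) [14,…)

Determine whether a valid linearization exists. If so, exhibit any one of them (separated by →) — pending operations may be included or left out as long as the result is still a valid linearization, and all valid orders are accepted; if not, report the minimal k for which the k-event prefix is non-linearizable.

prefix check: 1..12 passes, 1..13 fails once #7's time-13 response joins
2 orders of the 6 completed atomic register ops respect real time; none is legal
no completion choice of the 1 pending operation (#6) rescues it — every subset was tried
for example #1, #2, #3, #4, #5, #7 (pending dropped) fails at step 6: #7 read() → 8 is not legal there
for example #1, #2, #4, #3, #5, #7 (pending dropped) fails at step 6: #7 read() → 8 is not legal there

not linearizable — minimal violating prefix: 13 events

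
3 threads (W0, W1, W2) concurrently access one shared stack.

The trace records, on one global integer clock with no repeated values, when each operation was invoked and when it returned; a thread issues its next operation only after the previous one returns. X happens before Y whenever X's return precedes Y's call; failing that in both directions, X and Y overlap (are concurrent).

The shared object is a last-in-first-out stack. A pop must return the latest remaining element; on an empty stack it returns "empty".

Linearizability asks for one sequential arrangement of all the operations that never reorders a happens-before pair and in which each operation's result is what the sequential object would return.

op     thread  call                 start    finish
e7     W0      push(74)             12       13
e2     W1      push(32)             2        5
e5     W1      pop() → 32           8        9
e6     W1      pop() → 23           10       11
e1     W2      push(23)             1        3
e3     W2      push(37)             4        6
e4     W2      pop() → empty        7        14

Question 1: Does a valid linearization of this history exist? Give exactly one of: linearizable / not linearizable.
events 1..13 are fine; event 14 — the response of e4 at time 14 — makes the prefix non-linearizable
12 orders of the 7 completed stack ops respect real time; none is legal
sample order e1, e2, e3, e4, e5, e6, e7 stalls at step 4 — e4 pop() → empty has no legal effect
sample order e1, e2, e3, e5, e4, e6, e7 stalls at step 4 — e5 pop() → 32 has no legal effect

not linearizable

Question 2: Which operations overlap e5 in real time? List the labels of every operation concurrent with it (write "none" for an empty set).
concurrent with e5 ([8,9]): every op whose interval crosses 8..9
e1 [1,3]: before
e2 [2,5]: before
e3 [4,6]: before
e4 [7,14]: concurrent
e6 [10,11]: after
e7 [12,13]: after

e4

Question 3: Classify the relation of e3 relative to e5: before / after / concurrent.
e3 spans [4,6], e5 spans [8,9]
resp(e3)=6 < inv(e5)=8

before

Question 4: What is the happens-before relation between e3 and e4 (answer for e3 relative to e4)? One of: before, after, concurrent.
e3 spans [4,6], e4 spans [7,14]
resp(e3)=6 < inv(e4)=7

before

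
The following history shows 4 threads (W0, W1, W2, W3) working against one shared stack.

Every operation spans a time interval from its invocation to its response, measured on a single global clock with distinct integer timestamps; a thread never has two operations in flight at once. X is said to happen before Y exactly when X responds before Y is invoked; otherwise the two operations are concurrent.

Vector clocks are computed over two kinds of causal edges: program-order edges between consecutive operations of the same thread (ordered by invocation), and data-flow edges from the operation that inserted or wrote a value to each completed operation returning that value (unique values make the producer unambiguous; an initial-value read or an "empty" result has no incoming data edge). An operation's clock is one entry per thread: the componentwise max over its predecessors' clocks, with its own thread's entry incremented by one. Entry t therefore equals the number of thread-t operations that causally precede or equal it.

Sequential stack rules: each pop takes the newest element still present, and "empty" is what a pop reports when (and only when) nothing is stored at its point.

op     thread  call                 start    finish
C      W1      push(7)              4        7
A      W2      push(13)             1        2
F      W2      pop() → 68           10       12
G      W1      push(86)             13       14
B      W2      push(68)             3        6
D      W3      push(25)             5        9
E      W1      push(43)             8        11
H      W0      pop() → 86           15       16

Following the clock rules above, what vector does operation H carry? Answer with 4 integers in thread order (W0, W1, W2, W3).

(1, 3, 0, 0)

no predecessors for D (invoked 5): W3 increments from zero → (0, 0, 0, 1)
no predecessors for A (invoked 1): W2 increments from zero → (0, 0, 1, 0)
no predecessors for C (invoked 4): W1 increments from zero → (0, 1, 0, 0)
invoked at 3, B merges VC(A)=(0, 0, 1, 0) and bumps W2's slot → (0, 0, 2, 0)
invoked at 8, E merges VC(C)=(0, 1, 0, 0) and bumps W1's slot → (0, 2, 0, 0)
invoked at 10, F merges VC(B)=(0, 0, 2, 0) and bumps W2's slot → (0, 0, 3, 0)
invoked at 13, G merges VC(E)=(0, 2, 0, 0) and bumps W1's slot → (0, 3, 0, 0)
invoked at 15, H merges VC(G)=(0, 3, 0, 0) and bumps W0's slot → (1, 3, 0, 0)
target: VC(H) = (1, 3, 0, 0)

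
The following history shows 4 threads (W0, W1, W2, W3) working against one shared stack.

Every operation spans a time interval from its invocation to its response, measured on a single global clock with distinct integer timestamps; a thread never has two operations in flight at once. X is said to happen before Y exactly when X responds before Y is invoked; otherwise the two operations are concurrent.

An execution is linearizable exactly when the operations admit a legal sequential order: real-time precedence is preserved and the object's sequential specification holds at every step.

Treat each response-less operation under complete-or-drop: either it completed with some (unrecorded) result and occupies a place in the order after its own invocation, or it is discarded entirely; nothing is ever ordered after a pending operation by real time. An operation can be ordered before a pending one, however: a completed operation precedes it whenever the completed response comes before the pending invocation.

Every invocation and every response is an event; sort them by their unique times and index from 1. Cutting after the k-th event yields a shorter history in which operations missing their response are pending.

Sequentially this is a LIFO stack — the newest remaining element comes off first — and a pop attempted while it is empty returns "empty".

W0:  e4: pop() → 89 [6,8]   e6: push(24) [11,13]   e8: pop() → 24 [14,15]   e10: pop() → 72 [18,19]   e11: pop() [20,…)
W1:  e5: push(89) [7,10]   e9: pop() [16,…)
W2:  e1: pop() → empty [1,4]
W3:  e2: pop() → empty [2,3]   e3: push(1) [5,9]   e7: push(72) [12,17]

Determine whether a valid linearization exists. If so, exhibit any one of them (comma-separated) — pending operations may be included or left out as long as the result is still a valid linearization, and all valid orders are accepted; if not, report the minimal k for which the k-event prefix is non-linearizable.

linearizable — witness: e1, e2, e3, e5, e4, e6, e8, e7, e10

after step 1 (e1 pop() → empty): stack <>
after step 2 (e2 pop() → empty): stack <>
after step 3 (e3 push(1)): stack <1>
after step 4 (e5 push(89)): stack <1,89>
after step 5 (e4 pop() → 89): stack <1>
after step 6 (e6 push(24)): stack <1,24>
after step 7 (e8 pop() → 24): stack <1>
after step 8 (e7 push(72)): stack <1,72>
after step 9 (e10 pop() → 72): stack <1>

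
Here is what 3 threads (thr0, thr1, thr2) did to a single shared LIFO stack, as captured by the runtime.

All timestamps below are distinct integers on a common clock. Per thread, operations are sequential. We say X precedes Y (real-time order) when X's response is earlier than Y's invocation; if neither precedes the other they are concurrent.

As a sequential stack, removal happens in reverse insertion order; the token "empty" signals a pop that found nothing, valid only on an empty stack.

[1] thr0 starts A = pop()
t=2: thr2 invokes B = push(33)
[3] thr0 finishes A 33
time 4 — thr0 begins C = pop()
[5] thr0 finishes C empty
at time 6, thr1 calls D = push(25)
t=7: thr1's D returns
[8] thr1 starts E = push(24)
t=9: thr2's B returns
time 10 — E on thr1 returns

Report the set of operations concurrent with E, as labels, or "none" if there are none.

B

overlap test against E [8,10]: concurrent iff the interval meets 8..10
A [1,3]: before
B [2,9]: concurrent
C [4,5]: before
D [6,7]: before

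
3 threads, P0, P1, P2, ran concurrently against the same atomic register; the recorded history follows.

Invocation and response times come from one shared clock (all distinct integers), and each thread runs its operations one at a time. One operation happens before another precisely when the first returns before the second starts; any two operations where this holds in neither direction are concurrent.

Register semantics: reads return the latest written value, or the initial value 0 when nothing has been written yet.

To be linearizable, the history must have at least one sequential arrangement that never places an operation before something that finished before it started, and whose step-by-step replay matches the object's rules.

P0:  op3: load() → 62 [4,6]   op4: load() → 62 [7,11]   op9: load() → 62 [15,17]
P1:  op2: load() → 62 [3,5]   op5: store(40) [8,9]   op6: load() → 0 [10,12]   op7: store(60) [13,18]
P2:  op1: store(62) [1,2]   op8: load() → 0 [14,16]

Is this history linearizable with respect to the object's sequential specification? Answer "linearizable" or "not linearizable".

not linearizable

the violation lands at event 12, op6's response at time 12: events 1..11 linearize, events 1..12 do not
6 orders of the 6 completed atomic register ops respect real time; none is legal
e.g. op1, op2, op3, op4, op5, op6: illegal at step 6, since op6 load() → 0 cannot apply there
e.g. op1, op2, op3, op5, op4, op6: illegal at step 5, since op4 load() → 62 cannot apply there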